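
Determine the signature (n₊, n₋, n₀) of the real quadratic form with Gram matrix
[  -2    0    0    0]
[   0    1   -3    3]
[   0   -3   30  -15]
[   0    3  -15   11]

step 0: pivot -2 → sign −
step 1: pivot 1 → sign +
step 2: pivot 21 → sign +
step 3: pivot 2/7 → sign +
signature = (3, 1, 0)

Answer: (3, 1, 0)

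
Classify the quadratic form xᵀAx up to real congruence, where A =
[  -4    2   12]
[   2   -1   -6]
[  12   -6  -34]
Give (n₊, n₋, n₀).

step 0: pivot -4 → sign −
step 1: pivot 2 → sign +
step 2: row/col 2 already zero → sign 0
signature = (1, 1, 1)

Answer: (1, 1, 1)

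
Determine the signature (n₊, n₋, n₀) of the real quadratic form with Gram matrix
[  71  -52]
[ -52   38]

step 0: pivot 71 → sign +
step 1: pivot -6/71 → sign −
signature = (1, 1, 0)

Answer: (1, 1, 0)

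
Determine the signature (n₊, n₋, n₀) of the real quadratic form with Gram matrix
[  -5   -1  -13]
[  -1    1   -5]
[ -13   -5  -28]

step 0: pivot -5 → sign −
step 1: pivot 6/5 → sign +
step 2: pivot 1 → sign +
signature = (2, 1, 0)

Answer: (2, 1, 0)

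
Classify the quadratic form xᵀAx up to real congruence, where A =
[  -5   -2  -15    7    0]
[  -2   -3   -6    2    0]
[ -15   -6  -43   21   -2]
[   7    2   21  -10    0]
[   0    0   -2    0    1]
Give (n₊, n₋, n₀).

step 0: pivot -5 → sign −
step 1: pivot -11/5 → sign −
step 2: pivot 2 → sign +
step 3: pivot 1/11 → sign +
step 4: pivot -1 → sign −
signature = (2, 3, 0)

Answer: (2, 3, 0)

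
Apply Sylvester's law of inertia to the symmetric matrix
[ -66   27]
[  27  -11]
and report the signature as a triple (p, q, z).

step 0: pivot -66 → sign −
step 1: pivot 1/22 → sign +
signature = (1, 1, 0)

Answer: (1, 1, 0)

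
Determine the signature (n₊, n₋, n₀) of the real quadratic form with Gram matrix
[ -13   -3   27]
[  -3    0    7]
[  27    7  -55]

step 0: pivot -13 → sign −
step 1: pivot 9/13 → sign +
step 2: pivot 2/9 → sign +
signature = (2, 1, 0)

Answer: (2, 1, 0)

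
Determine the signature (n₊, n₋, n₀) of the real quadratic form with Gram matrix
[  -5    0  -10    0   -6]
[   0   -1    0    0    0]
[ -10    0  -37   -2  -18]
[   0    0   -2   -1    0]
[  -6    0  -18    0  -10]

step 0: pivot -5 → sign −
step 1: pivot -1 → sign −
step 2: pivot -17 → sign −
step 3: pivot -13/17 → sign −
step 4: pivot -2/65 → sign −
signature = (0, 5, 0)

Answer: (0, 5, 0)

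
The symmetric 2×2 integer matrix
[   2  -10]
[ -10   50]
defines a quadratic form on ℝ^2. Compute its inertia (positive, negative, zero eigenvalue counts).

step 0: pivot 2 → sign +
step 1: row/col 1 already zero → sign 0
signature = (1, 0, 1)

Answer: (1, 0, 1)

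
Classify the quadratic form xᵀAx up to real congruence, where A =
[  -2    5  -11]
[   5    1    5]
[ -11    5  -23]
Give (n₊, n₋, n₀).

step 0: pivot -2 → sign −
step 1: pivot 27/2 → sign +
step 2: row/col 2 already zero → sign 0
signature = (1, 1, 1)

Answer: (1, 1, 1)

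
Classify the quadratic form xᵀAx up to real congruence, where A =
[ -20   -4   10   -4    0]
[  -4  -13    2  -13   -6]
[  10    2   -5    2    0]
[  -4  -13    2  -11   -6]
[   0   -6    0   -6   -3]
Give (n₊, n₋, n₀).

Answer: (1, 3, 1)

Derivation:
step 0: pivot -20 → sign −
step 1: pivot -61/5 → sign −
step 2: pivot 2 → sign +
step 3: pivot -3/61 → sign −
step 4: row/col 4 already zero → sign 0
signature = (1, 3, 1)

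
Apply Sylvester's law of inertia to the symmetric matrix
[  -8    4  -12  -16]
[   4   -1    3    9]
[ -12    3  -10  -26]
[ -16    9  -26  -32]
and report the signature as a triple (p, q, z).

Answer: (1, 2, 1)

Derivation:
step 0: pivot -8 → sign −
step 1: pivot 1 → sign +
step 2: pivot -1 → sign −
step 3: row/col 3 already zero → sign 0
signature = (1, 2, 1)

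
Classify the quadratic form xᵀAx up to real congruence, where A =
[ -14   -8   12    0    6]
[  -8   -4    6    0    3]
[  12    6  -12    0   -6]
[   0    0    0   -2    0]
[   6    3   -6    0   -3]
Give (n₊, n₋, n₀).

Answer: (1, 3, 1)

Derivation:
step 0: pivot -14 → sign −
step 1: pivot 4/7 → sign +
step 2: pivot -3 → sign −
step 3: pivot -2 → sign −
step 4: row/col 4 already zero → sign 0
signature = (1, 3, 1)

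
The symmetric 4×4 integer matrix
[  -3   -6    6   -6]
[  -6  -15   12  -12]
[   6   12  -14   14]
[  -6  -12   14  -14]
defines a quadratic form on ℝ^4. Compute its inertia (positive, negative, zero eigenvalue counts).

step 0: pivot -3 → sign −
step 1: pivot -3 → sign −
step 2: pivot -2 → sign −
step 3: row/col 3 already zero → sign 0
signature = (0, 3, 1)

Answer: (0, 3, 1)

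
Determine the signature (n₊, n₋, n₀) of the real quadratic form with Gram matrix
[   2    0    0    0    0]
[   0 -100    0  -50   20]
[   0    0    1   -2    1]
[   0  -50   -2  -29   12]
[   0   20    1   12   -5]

step 0: pivot 2 → sign +
step 1: pivot -100 → sign −
step 2: pivot 1 → sign +
step 3: pivot -8 → sign −
step 4: row/col 4 already zero → sign 0
signature = (2, 2, 1)

Answer: (2, 2, 1)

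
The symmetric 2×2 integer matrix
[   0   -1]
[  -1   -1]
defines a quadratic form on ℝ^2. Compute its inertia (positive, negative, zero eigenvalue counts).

step 0: pivot -1 → sign −
step 1: pivot 1 → sign +
signature = (1, 1, 0)

Answer: (1, 1, 0)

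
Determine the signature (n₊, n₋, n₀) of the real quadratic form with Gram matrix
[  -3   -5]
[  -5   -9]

Answer: (0, 2, 0)

Derivation:
step 0: pivot -3 → sign −
step 1: pivot -2/3 → sign −
signature = (0, 2, 0)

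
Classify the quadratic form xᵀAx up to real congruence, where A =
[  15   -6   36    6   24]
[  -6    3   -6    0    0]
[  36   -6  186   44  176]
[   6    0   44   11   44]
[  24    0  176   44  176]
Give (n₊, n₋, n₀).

step 0: pivot 15 → sign +
step 1: pivot 3/5 → sign +
step 2: pivot -18 → sign −
step 3: pivot -1/9 → sign −
step 4: row/col 4 already zero → sign 0
signature = (2, 2, 1)

Answer: (2, 2, 1)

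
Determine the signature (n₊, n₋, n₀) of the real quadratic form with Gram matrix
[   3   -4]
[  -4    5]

Answer: (1, 1, 0)

Derivation:
step 0: pivot 3 → sign +
step 1: pivot -1/3 → sign −
signature = (1, 1, 0)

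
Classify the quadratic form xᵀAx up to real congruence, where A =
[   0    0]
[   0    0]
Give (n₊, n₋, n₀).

Answer: (0, 0, 2)

Derivation:
step 0: row/col 0 already zero → sign 0
step 1: row/col 1 already zero → sign 0
signature = (0, 0, 2)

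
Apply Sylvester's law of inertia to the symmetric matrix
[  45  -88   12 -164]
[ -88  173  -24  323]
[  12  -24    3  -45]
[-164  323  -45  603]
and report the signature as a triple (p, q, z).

Answer: (2, 2, 0)

Derivation:
step 0: pivot 45 → sign +
step 1: pivot 41/45 → sign +
step 2: pivot -21/41 → sign −
step 3: pivot -3/7 → sign −
signature = (2, 2, 0)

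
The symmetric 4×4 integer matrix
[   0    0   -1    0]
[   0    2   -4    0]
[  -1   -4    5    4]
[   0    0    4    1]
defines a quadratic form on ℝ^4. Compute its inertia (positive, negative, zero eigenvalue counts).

step 0: pivot 2 → sign +
step 1: pivot -3 → sign −
step 2: pivot 1/3 → sign +
step 3: pivot 1 → sign +
signature = (3, 1, 0)

Answer: (3, 1, 0)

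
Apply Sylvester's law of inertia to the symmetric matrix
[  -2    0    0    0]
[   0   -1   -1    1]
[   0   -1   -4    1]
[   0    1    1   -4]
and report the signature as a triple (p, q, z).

step 0: pivot -2 → sign −
step 1: pivot -1 → sign −
step 2: pivot -3 → sign −
step 3: pivot -3 → sign −
signature = (0, 4, 0)

Answer: (0, 4, 0)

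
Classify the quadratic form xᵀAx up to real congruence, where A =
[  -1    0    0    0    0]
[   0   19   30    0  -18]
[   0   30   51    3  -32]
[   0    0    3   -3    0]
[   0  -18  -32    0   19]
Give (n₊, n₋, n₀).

step 0: pivot -1 → sign −
step 1: pivot 19 → sign +
step 2: pivot 69/19 → sign +
step 3: pivot -126/23 → sign −
step 4: pivot 1/63 → sign +
signature = (3, 2, 0)

Answer: (3, 2, 0)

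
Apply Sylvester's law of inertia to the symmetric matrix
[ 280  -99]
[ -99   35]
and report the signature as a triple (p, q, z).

step 0: pivot 280 → sign +
step 1: pivot -1/280 → sign −
signature = (1, 1, 0)

Answer: (1, 1, 0)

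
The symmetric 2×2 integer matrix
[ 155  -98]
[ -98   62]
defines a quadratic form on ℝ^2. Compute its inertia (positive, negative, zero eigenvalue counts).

Answer: (2, 0, 0)

Derivation:
step 0: pivot 155 → sign +
step 1: pivot 6/155 → sign +
signature = (2, 0, 0)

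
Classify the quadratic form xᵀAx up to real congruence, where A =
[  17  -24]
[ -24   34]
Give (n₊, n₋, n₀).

step 0: pivot 17 → sign +
step 1: pivot 2/17 → sign +
signature = (2, 0, 0)

Answer: (2, 0, 0)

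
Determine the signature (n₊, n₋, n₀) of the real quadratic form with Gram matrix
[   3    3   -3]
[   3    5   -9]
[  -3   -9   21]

Answer: (2, 0, 1)

Derivation:
step 0: pivot 3 → sign +
step 1: pivot 2 → sign +
step 2: row/col 2 already zero → sign 0
signature = (2, 0, 1)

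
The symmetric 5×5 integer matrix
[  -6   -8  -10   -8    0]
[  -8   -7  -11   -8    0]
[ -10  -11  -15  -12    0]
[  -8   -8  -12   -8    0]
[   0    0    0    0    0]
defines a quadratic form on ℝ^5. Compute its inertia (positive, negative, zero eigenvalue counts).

step 0: pivot -6 → sign −
step 1: pivot 11/3 → sign +
step 2: pivot 2/11 → sign +
step 3: row/col 3 already zero → sign 0
step 4: row/col 4 already zero → sign 0
signature = (2, 1, 2)

Answer: (2, 1, 2)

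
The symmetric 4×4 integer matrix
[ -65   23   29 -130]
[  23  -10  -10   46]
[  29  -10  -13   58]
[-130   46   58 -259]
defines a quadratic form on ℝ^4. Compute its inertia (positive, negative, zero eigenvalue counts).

Answer: (1, 3, 0)

Derivation:
step 0: pivot -65 → sign −
step 1: pivot -121/65 → sign −
step 2: pivot -3/121 → sign −
step 3: pivot 1 → sign +
signature = (1, 3, 0)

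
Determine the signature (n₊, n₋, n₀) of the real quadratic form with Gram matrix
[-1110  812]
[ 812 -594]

step 0: pivot -1110 → sign −
step 1: pivot 2/555 → sign +
signature = (1, 1, 0)

Answer: (1, 1, 0)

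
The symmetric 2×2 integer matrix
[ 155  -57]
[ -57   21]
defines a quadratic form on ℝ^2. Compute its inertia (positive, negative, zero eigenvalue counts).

Answer: (2, 0, 0)

Derivation:
step 0: pivot 155 → sign +
step 1: pivot 6/155 → sign +
signature = (2, 0, 0)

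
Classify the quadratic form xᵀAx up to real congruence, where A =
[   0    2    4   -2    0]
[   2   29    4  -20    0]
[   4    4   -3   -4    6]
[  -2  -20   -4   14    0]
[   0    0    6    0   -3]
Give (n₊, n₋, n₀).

step 0: pivot 29 → sign +
step 1: pivot -4/29 → sign −
step 2: pivot 97 → sign +
step 3: pivot -33/97 → sign −
step 4: pivot 3/11 → sign +
signature = (3, 2, 0)

Answer: (3, 2, 0)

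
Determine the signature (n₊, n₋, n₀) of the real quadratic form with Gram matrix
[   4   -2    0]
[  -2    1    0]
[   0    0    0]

Answer: (1, 0, 2)

Derivation:
step 0: pivot 4 → sign +
step 1: row/col 1 already zero → sign 0
step 2: row/col 2 already zero → sign 0
signature = (1, 0, 2)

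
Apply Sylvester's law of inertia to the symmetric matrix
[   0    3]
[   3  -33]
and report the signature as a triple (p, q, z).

Answer: (1, 1, 0)

Derivation:
step 0: pivot -33 → sign −
step 1: pivot 3/11 → sign +
signature = (1, 1, 0)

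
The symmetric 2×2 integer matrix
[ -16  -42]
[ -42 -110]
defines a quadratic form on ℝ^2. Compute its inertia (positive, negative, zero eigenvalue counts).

step 0: pivot -16 → sign −
step 1: pivot 1/4 → sign +
signature = (1, 1, 0)

Answer: (1, 1, 0)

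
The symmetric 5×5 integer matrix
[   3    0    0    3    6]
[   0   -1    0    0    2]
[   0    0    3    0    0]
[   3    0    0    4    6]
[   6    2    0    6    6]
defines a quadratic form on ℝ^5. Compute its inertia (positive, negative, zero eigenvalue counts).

step 0: pivot 3 → sign +
step 1: pivot -1 → sign −
step 2: pivot 3 → sign +
step 3: pivot 1 → sign +
step 4: pivot -2 → sign −
signature = (3, 2, 0)

Answer: (3, 2, 0)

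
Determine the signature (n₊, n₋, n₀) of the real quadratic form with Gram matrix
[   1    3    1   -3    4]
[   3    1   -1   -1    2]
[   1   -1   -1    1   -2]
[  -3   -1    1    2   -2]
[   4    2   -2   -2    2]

step 0: pivot 1 → sign +
step 1: pivot -8 → sign −
step 2: pivot 1 → sign +
step 3: pivot -3/2 → sign −
step 4: pivot 2/3 → sign +
signature = (3, 2, 0)

Answer: (3, 2, 0)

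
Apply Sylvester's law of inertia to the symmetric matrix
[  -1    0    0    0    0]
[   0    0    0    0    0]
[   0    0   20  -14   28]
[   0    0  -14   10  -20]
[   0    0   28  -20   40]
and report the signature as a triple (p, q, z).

step 0: pivot -1 → sign −
step 1: pivot 20 → sign +
step 2: pivot 1/5 → sign +
step 3: row/col 3 already zero → sign 0
step 4: row/col 4 already zero → sign 0
signature = (2, 1, 2)

Answer: (2, 1, 2)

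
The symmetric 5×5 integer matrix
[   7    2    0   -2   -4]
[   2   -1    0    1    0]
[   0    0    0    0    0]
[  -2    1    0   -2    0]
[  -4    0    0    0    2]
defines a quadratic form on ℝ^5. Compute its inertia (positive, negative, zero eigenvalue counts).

Answer: (2, 2, 1)

Derivation:
step 0: pivot 7 → sign +
step 1: pivot -11/7 → sign −
step 2: pivot -1 → sign −
step 3: pivot 6/11 → sign +
step 4: row/col 4 already zero → sign 0
signature = (2, 2, 1)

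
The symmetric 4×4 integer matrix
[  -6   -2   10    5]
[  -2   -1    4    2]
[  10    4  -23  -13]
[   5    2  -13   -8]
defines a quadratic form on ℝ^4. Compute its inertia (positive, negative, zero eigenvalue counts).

step 0: pivot -6 → sign −
step 1: pivot -1/3 → sign −
step 2: pivot -5 → sign −
step 3: pivot -3/10 → sign −
signature = (0, 4, 0)

Answer: (0, 4, 0)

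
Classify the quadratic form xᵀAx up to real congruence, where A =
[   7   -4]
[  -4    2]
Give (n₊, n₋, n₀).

step 0: pivot 7 → sign +
step 1: pivot -2/7 → sign −
signature = (1, 1, 0)

Answer: (1, 1, 0)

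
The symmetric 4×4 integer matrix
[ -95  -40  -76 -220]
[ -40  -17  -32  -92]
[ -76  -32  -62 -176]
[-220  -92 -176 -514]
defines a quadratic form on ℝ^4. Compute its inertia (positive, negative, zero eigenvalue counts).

Answer: (0, 4, 0)

Derivation:
step 0: pivot -95 → sign −
step 1: pivot -3/19 → sign −
step 2: pivot -6/5 → sign −
step 3: pivot -2 → sign −
signature = (0, 4, 0)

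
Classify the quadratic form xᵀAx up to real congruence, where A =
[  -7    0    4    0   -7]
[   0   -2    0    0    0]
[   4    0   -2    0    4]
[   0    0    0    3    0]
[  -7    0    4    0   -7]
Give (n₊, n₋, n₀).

step 0: pivot -7 → sign −
step 1: pivot -2 → sign −
step 2: pivot 2/7 → sign +
step 3: pivot 3 → sign +
step 4: row/col 4 already zero → sign 0
signature = (2, 2, 1)

Answer: (2, 2, 1)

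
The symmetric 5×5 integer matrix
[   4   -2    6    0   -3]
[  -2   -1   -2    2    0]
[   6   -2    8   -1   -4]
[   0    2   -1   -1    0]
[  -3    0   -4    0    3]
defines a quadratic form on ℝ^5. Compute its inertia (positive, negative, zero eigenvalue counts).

step 0: pivot 4 → sign +
step 1: pivot -2 → sign −
step 2: pivot -1/2 → sign −
step 3: pivot 1 → sign +
step 4: pivot -1/4 → sign −
signature = (2, 3, 0)

Answer: (2, 3, 0)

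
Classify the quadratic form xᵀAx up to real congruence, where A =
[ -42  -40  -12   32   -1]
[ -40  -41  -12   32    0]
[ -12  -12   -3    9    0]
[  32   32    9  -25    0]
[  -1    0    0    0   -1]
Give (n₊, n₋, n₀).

Answer: (1, 4, 0)

Derivation:
step 0: pivot -42 → sign −
step 1: pivot -61/21 → sign −
step 2: pivot 33/61 → sign +
step 3: pivot -2/11 → sign −
step 4: pivot -1/2 → sign −
signature = (1, 4, 0)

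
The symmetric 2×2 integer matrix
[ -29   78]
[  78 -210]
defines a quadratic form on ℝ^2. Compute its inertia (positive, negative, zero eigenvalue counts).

Answer: (0, 2, 0)

Derivation:
step 0: pivot -29 → sign −
step 1: pivot -6/29 → sign −
signature = (0, 2, 0)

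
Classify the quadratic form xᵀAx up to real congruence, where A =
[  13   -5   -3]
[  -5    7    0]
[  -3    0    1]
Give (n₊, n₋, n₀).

Answer: (3, 0, 0)

Derivation:
step 0: pivot 13 → sign +
step 1: pivot 66/13 → sign +
step 2: pivot 1/22 → sign +
signature = (3, 0, 0)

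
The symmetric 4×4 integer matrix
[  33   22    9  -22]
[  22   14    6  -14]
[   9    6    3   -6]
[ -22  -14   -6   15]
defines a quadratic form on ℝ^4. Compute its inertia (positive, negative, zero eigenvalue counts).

step 0: pivot 33 → sign +
step 1: pivot -2/3 → sign −
step 2: pivot 6/11 → sign +
step 3: pivot 1 → sign +
signature = (3, 1, 0)

Answer: (3, 1, 0)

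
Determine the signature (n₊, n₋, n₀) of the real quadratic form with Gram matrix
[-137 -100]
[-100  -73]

Answer: (0, 2, 0)

Derivation:
step 0: pivot -137 → sign −
step 1: pivot -1/137 → sign −
signature = (0, 2, 0)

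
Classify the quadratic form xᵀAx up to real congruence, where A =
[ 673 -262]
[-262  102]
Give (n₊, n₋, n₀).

step 0: pivot 673 → sign +
step 1: pivot 2/673 → sign +
signature = (2, 0, 0)

Answer: (2, 0, 0)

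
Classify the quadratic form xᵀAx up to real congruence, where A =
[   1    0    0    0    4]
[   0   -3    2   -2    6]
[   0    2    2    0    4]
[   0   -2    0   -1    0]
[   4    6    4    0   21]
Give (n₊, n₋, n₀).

step 0: pivot 1 → sign +
step 1: pivot -3 → sign −
step 2: pivot 10/3 → sign +
step 3: pivot -1/5 → sign −
step 4: pivot 1 → sign +
signature = (3, 2, 0)

Answer: (3, 2, 0)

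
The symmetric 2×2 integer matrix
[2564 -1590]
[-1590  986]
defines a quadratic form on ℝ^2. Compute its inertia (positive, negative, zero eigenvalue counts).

Answer: (2, 0, 0)

Derivation:
step 0: pivot 2564 → sign +
step 1: pivot 1/641 → sign +
signature = (2, 0, 0)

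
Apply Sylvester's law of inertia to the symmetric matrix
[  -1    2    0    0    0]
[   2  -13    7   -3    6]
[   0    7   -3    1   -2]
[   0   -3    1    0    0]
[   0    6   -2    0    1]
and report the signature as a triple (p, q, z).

step 0: pivot -1 → sign −
step 1: pivot -9 → sign −
step 2: pivot 22/9 → sign +
step 3: pivot 3/11 → sign +
step 4: pivot 1 → sign +
signature = (3, 2, 0)

Answer: (3, 2, 0)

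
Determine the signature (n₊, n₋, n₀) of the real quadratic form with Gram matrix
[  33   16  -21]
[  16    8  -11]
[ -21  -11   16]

Answer: (2, 1, 0)

Derivation:
step 0: pivot 33 → sign +
step 1: pivot 8/33 → sign +
step 2: pivot -1/8 → sign −
signature = (2, 1, 0)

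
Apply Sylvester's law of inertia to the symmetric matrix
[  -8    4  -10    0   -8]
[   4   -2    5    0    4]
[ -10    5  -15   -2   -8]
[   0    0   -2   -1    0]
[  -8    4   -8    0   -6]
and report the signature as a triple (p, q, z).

Answer: (1, 3, 1)

Derivation:
step 0: pivot -8 → sign −
step 1: pivot -5/2 → sign −
step 2: pivot 3/5 → sign +
step 3: pivot -2/3 → sign −
step 4: row/col 4 already zero → sign 0
signature = (1, 3, 1)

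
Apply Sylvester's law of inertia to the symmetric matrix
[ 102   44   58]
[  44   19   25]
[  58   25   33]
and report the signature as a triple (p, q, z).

Answer: (2, 0, 1)

Derivation:
step 0: pivot 102 → sign +
step 1: pivot 1/51 → sign +
step 2: row/col 2 already zero → sign 0
signature = (2, 0, 1)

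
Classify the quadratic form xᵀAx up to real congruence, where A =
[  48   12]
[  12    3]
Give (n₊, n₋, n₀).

Answer: (1, 0, 1)

Derivation:
step 0: pivot 48 → sign +
step 1: row/col 1 already zero → sign 0
signature = (1, 0, 1)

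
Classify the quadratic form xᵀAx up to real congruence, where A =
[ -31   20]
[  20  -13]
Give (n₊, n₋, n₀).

step 0: pivot -31 → sign −
step 1: pivot -3/31 → sign −
signature = (0, 2, 0)

Answer: (0, 2, 0)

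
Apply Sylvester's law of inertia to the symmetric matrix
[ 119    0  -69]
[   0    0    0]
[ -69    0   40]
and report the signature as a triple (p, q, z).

Answer: (1, 1, 1)

Derivation:
step 0: pivot 119 → sign +
step 1: pivot -1/119 → sign −
step 2: row/col 2 already zero → sign 0
signature = (1, 1, 1)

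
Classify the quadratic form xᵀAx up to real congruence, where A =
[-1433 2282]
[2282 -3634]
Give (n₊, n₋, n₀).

step 0: pivot -1433 → sign −
step 1: pivot 2/1433 → sign +
signature = (1, 1, 0)

Answer: (1, 1, 0)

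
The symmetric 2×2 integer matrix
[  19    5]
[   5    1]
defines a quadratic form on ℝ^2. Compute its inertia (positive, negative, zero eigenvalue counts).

step 0: pivot 19 → sign +
step 1: pivot -6/19 → sign −
signature = (1, 1, 0)

Answer: (1, 1, 0)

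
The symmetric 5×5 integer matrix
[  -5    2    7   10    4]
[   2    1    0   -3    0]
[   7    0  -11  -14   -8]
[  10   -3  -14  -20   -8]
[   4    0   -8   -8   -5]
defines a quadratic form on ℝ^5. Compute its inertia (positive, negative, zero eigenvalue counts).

Answer: (2, 3, 0)

Derivation:
step 0: pivot -5 → sign −
step 1: pivot 9/5 → sign +
step 2: pivot -50/9 → sign −
step 3: pivot -3/25 → sign −
step 4: pivot 3 → sign +
signature = (2, 3, 0)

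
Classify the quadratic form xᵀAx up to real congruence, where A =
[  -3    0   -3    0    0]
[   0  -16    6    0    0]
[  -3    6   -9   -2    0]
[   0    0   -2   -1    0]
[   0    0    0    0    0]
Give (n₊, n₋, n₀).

Answer: (1, 3, 1)

Derivation:
step 0: pivot -3 → sign −
step 1: pivot -16 → sign −
step 2: pivot -15/4 → sign −
step 3: pivot 1/15 → sign +
step 4: row/col 4 already zero → sign 0
signature = (1, 3, 1)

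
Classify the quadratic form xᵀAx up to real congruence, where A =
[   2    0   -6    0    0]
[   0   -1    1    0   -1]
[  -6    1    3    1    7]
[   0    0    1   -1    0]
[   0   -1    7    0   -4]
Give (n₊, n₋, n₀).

Answer: (1, 4, 0)

Derivation:
step 0: pivot 2 → sign +
step 1: pivot -1 → sign −
step 2: pivot -14 → sign −
step 3: pivot -13/14 → sign −
step 4: pivot -3/13 → sign −
signature = (1, 4, 0)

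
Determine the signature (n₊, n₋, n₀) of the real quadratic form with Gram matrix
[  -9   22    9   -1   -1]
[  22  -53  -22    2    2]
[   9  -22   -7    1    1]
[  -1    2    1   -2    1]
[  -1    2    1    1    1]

step 0: pivot -9 → sign −
step 1: pivot 7/9 → sign +
step 2: pivot 2 → sign +
step 3: pivot -15/7 → sign −
step 4: pivot 6/5 → sign +
signature = (3, 2, 0)

Answer: (3, 2, 0)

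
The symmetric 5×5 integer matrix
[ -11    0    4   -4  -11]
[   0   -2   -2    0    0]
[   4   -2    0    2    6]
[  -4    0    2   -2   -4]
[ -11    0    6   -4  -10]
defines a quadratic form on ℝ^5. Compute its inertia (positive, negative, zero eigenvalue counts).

Answer: (1, 3, 1)

Derivation:
step 0: pivot -11 → sign −
step 1: pivot -2 → sign −
step 2: pivot 38/11 → sign +
step 3: pivot -12/19 → sign −
step 4: row/col 4 already zero → sign 0
signature = (1, 3, 1)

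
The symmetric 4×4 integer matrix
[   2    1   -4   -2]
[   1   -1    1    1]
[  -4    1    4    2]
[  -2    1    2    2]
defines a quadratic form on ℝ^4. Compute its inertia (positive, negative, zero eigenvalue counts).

Answer: (3, 1, 0)

Derivation:
step 0: pivot 2 → sign +
step 1: pivot -3/2 → sign −
step 2: pivot 2 → sign +
step 3: pivot 2/3 → sign +
signature = (3, 1, 0)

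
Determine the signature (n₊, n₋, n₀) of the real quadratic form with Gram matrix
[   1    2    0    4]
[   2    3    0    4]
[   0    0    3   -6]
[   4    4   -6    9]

Answer: (2, 2, 0)

Derivation:
step 0: pivot 1 → sign +
step 1: pivot -1 → sign −
step 2: pivot 3 → sign +
step 3: pivot -3 → sign −
signature = (2, 2, 0)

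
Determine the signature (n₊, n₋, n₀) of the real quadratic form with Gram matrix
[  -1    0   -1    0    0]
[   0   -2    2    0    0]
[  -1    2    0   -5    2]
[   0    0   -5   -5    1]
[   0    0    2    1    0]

Answer: (2, 3, 0)

Derivation:
step 0: pivot -1 → sign −
step 1: pivot -2 → sign −
step 2: pivot 3 → sign +
step 3: pivot -40/3 → sign −
step 4: pivot 3/40 → sign +
signature = (2, 3, 0)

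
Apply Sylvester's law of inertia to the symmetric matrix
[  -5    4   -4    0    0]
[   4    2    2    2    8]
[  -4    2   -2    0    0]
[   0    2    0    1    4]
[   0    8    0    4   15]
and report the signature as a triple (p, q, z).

Answer: (2, 2, 1)

Derivation:
step 0: pivot -5 → sign −
step 1: pivot 26/5 → sign +
step 2: pivot 12/13 → sign +
step 3: pivot -1 → sign −
step 4: row/col 4 already zero → sign 0
signature = (2, 2, 1)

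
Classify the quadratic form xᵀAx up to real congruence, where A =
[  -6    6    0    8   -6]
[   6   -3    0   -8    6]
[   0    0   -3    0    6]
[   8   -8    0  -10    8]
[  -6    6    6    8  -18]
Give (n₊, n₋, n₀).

step 0: pivot -6 → sign −
step 1: pivot 3 → sign +
step 2: pivot -3 → sign −
step 3: pivot 2/3 → sign +
step 4: row/col 4 already zero → sign 0
signature = (2, 2, 1)

Answer: (2, 2, 1)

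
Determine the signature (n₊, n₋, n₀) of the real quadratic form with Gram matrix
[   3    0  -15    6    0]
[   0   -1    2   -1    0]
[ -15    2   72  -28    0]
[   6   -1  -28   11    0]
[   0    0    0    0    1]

Answer: (3, 1, 1)

Derivation:
step 0: pivot 3 → sign +
step 1: pivot -1 → sign −
step 2: pivot 1 → sign +
step 3: pivot 1 → sign +
step 4: row/col 4 already zero → sign 0
signature = (3, 1, 1)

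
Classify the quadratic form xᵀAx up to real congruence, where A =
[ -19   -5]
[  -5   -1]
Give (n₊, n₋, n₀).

Answer: (1, 1, 0)

Derivation:
step 0: pivot -19 → sign −
step 1: pivot 6/19 → sign +
signature = (1, 1, 0)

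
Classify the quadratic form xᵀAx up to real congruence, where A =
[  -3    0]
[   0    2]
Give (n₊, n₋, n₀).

step 0: pivot -3 → sign −
step 1: pivot 2 → sign +
signature = (1, 1, 0)

Answer: (1, 1, 0)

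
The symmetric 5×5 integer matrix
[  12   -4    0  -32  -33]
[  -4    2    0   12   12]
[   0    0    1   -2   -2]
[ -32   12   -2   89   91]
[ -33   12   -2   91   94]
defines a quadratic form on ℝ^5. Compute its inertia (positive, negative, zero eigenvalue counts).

Answer: (4, 1, 0)

Derivation:
step 0: pivot 12 → sign +
step 1: pivot 2/3 → sign +
step 2: pivot 1 → sign +
step 3: pivot -3 → sign −
step 4: pivot 3/4 → sign +
signature = (4, 1, 0)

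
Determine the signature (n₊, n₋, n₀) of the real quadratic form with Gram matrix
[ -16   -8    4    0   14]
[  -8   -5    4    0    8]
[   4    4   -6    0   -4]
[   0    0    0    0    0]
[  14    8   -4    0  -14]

step 0: pivot -16 → sign −
step 1: pivot -1 → sign −
step 2: pivot -1 → sign −
step 3: pivot 3/2 → sign +
step 4: row/col 4 already zero → sign 0
signature = (1, 3, 1)

Answer: (1, 3, 1)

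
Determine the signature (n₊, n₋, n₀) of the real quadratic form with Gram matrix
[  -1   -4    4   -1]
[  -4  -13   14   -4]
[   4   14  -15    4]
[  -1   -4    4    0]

step 0: pivot -1 → sign −
step 1: pivot 3 → sign +
step 2: pivot -1/3 → sign −
step 3: pivot 1 → sign +
signature = (2, 2, 0)

Answer: (2, 2, 0)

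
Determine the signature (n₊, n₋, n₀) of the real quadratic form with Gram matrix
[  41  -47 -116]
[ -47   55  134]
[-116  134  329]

step 0: pivot 41 → sign +
step 1: pivot 46/41 → sign +
step 2: pivot -3/23 → sign −
signature = (2, 1, 0)

Answer: (2, 1, 0)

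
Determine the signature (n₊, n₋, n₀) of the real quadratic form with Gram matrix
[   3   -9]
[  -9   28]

step 0: pivot 3 → sign +
step 1: pivot 1 → sign +
signature = (2, 0, 0)

Answer: (2, 0, 0)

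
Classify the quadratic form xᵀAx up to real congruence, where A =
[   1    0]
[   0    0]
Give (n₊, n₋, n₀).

step 0: pivot 1 → sign +
step 1: row/col 1 already zero → sign 0
signature = (1, 0, 1)

Answer: (1, 0, 1)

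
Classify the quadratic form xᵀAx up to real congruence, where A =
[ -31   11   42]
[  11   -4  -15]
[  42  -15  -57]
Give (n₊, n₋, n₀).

step 0: pivot -31 → sign −
step 1: pivot -3/31 → sign −
step 2: row/col 2 already zero → sign 0
signature = (0, 2, 1)

Answer: (0, 2, 1)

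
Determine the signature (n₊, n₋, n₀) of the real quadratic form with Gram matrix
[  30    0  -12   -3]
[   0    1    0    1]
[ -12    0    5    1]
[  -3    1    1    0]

step 0: pivot 30 → sign +
step 1: pivot 1 → sign +
step 2: pivot 1/5 → sign +
step 3: pivot -3/2 → sign −
signature = (3, 1, 0)

Answer: (3, 1, 0)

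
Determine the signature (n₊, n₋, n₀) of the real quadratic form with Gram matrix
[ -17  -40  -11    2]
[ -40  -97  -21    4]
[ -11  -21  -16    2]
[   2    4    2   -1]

Answer: (0, 4, 0)

Derivation:
step 0: pivot -17 → sign −
step 1: pivot -49/17 → sign −
step 2: pivot -30/49 → sign −
step 3: pivot -1/5 → sign −
signature = (0, 4, 0)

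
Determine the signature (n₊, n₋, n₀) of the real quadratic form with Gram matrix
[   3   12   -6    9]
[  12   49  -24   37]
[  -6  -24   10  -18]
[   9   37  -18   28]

step 0: pivot 3 → sign +
step 1: pivot 1 → sign +
step 2: pivot -2 → sign −
step 3: row/col 3 already zero → sign 0
signature = (2, 1, 1)

Answer: (2, 1, 1)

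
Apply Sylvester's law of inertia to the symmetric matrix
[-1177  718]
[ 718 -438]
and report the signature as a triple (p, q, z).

step 0: pivot -1177 → sign −
step 1: pivot -2/1177 → sign −
signature = (0, 2, 0)

Answer: (0, 2, 0)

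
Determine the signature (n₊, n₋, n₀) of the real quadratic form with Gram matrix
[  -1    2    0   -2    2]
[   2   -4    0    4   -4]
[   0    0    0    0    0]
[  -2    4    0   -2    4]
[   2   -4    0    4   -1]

step 0: pivot -1 → sign −
step 1: pivot 2 → sign +
step 2: pivot 3 → sign +
step 3: row/col 3 already zero → sign 0
step 4: row/col 4 already zero → sign 0
signature = (2, 1, 2)

Answer: (2, 1, 2)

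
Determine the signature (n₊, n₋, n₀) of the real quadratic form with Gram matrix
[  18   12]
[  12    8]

Answer: (1, 0, 1)

Derivation:
step 0: pivot 18 → sign +
step 1: row/col 1 already zero → sign 0
signature = (1, 0, 1)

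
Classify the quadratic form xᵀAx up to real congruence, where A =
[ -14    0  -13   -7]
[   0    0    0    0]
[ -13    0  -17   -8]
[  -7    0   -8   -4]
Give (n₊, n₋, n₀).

Answer: (0, 3, 1)

Derivation:
step 0: pivot -14 → sign −
step 1: pivot -69/14 → sign −
step 2: pivot -1/23 → sign −
step 3: row/col 3 already zero → sign 0
signature = (0, 3, 1)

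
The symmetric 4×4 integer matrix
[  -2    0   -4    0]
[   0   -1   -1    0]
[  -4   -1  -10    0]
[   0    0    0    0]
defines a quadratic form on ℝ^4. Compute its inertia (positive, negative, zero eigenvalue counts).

step 0: pivot -2 → sign −
step 1: pivot -1 → sign −
step 2: pivot -1 → sign −
step 3: row/col 3 already zero → sign 0
signature = (0, 3, 1)

Answer: (0, 3, 1)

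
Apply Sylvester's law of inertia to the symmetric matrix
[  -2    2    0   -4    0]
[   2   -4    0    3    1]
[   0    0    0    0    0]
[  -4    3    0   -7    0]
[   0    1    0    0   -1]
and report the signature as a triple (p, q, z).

step 0: pivot -2 → sign −
step 1: pivot -2 → sign −
step 2: pivot 3/2 → sign +
step 3: pivot -2/3 → sign −
step 4: row/col 4 already zero → sign 0
signature = (1, 3, 1)

Answer: (1, 3, 1)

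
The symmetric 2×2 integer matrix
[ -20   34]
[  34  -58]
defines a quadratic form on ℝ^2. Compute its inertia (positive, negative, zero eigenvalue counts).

Answer: (0, 2, 0)

Derivation:
step 0: pivot -20 → sign −
step 1: pivot -1/5 → sign −
signature = (0, 2, 0)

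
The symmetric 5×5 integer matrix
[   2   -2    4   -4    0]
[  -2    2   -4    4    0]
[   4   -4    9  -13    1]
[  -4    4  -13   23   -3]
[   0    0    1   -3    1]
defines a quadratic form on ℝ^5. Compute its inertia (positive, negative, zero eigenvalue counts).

step 0: pivot 2 → sign +
step 1: pivot 1 → sign +
step 2: pivot -10 → sign −
step 3: pivot 2/5 → sign +
step 4: row/col 4 already zero → sign 0
signature = (3, 1, 1)

Answer: (3, 1, 1)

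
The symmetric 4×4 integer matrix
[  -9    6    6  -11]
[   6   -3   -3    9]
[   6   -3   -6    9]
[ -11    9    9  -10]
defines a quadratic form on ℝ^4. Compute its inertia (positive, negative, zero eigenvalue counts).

Answer: (2, 2, 0)

Derivation:
step 0: pivot -9 → sign −
step 1: pivot 1 → sign +
step 2: pivot -3 → sign −
step 3: pivot 2/3 → sign +
signature = (2, 2, 0)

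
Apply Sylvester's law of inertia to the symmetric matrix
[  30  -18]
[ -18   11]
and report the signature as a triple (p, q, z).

step 0: pivot 30 → sign +
step 1: pivot 1/5 → sign +
signature = (2, 0, 0)

Answer: (2, 0, 0)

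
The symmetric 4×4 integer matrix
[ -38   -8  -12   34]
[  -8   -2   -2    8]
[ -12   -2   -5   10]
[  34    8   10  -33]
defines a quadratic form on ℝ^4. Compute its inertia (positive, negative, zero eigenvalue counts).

Answer: (1, 3, 0)

Derivation:
step 0: pivot -38 → sign −
step 1: pivot -6/19 → sign −
step 2: pivot -1/3 → sign −
step 3: pivot 1 → sign +
signature = (1, 3, 0)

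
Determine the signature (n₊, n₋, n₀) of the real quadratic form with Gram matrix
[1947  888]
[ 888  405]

step 0: pivot 1947 → sign +
step 1: pivot -3/649 → sign −
signature = (1, 1, 0)

Answer: (1, 1, 0)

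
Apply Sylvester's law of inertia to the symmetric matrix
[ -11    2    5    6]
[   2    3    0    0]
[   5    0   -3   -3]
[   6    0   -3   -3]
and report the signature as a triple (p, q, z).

Answer: (2, 2, 0)

Derivation:
step 0: pivot -11 → sign −
step 1: pivot 37/11 → sign +
step 2: pivot -36/37 → sign −
step 3: pivot 1/4 → sign +
signature = (2, 2, 0)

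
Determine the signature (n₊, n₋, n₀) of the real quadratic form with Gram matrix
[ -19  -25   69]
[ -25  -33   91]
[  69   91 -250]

Answer: (1, 2, 0)

Derivation:
step 0: pivot -19 → sign −
step 1: pivot -2/19 → sign −
step 2: pivot 1 → sign +
signature = (1, 2, 0)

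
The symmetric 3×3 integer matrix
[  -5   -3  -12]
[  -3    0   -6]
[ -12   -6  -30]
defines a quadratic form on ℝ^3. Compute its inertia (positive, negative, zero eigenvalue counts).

Answer: (1, 2, 0)

Derivation:
step 0: pivot -5 → sign −
step 1: pivot 9/5 → sign +
step 2: pivot -2 → sign −
signature = (1, 2, 0)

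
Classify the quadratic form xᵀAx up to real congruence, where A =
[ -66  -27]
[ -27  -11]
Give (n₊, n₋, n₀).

Answer: (1, 1, 0)

Derivation:
step 0: pivot -66 → sign −
step 1: pivot 1/22 → sign +
signature = (1, 1, 0)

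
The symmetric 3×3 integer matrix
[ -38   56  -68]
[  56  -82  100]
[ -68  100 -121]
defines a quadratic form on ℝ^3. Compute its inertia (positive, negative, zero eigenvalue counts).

step 0: pivot -38 → sign −
step 1: pivot 10/19 → sign +
step 2: pivot 3/5 → sign +
signature = (2, 1, 0)

Answer: (2, 1, 0)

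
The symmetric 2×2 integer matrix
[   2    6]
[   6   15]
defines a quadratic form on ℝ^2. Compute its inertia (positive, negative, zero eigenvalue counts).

Answer: (1, 1, 0)

Derivation:
step 0: pivot 2 → sign +
step 1: pivot -3 → sign −
signature = (1, 1, 0)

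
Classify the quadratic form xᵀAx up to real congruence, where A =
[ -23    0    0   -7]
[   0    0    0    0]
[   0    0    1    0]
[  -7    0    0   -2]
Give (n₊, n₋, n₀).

step 0: pivot -23 → sign −
step 1: pivot 1 → sign +
step 2: pivot 3/23 → sign +
step 3: row/col 3 already zero → sign 0
signature = (2, 1, 1)

Answer: (2, 1, 1)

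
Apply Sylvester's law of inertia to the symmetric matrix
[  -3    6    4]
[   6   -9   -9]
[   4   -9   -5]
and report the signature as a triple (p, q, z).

step 0: pivot -3 → sign −
step 1: pivot 3 → sign +
step 2: row/col 2 already zero → sign 0
signature = (1, 1, 1)

Answer: (1, 1, 1)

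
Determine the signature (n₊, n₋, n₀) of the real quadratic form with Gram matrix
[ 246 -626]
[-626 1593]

step 0: pivot 246 → sign +
step 1: pivot 1/123 → sign +
signature = (2, 0, 0)

Answer: (2, 0, 0)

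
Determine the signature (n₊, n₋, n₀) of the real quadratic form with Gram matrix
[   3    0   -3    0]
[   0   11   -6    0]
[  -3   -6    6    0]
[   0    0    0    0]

step 0: pivot 3 → sign +
step 1: pivot 11 → sign +
step 2: pivot -3/11 → sign −
step 3: row/col 3 already zero → sign 0
signature = (2, 1, 1)

Answer: (2, 1, 1)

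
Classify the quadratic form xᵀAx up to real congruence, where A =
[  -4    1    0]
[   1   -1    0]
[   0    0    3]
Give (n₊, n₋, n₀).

step 0: pivot -4 → sign −
step 1: pivot -3/4 → sign −
step 2: pivot 3 → sign +
signature = (1, 2, 0)

Answer: (1, 2, 0)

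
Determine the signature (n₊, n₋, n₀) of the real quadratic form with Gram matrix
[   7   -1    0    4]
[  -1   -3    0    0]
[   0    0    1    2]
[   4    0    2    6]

Answer: (2, 2, 0)

Derivation:
step 0: pivot 7 → sign +
step 1: pivot -22/7 → sign −
step 2: pivot 1 → sign +
step 3: pivot -2/11 → sign −
signature = (2, 2, 0)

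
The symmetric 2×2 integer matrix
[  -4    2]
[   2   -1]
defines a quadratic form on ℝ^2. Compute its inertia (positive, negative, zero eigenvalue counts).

step 0: pivot -4 → sign −
step 1: row/col 1 already zero → sign 0
signature = (0, 1, 1)

Answer: (0, 1, 1)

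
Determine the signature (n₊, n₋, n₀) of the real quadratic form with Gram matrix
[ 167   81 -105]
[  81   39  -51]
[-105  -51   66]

step 0: pivot 167 → sign +
step 1: pivot -48/167 → sign −
step 2: row/col 2 already zero → sign 0
signature = (1, 1, 1)

Answer: (1, 1, 1)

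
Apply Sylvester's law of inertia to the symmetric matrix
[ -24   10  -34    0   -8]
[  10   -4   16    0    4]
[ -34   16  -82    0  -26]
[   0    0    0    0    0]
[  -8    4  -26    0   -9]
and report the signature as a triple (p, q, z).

step 0: pivot -24 → sign −
step 1: pivot 1/6 → sign +
step 2: pivot -54 → sign −
step 3: pivot -1/27 → sign −
step 4: row/col 4 already zero → sign 0
signature = (1, 3, 1)

Answer: (1, 3, 1)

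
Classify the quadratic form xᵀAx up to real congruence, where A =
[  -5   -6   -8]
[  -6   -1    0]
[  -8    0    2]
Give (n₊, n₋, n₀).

step 0: pivot -5 → sign −
step 1: pivot 31/5 → sign +
step 2: pivot -2/31 → sign −
signature = (1, 2, 0)

Answer: (1, 2, 0)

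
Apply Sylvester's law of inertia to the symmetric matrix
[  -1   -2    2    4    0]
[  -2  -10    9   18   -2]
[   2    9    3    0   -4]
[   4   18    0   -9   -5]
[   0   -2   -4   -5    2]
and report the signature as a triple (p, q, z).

Answer: (1, 4, 0)

Derivation:
step 0: pivot -1 → sign −
step 1: pivot -6 → sign −
step 2: pivot 67/6 → sign +
step 3: pivot -15/67 → sign −
step 4: pivot -1/5 → sign −
signature = (1, 4, 0)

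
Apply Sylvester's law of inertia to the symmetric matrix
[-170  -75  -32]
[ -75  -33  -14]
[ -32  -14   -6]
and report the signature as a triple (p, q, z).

step 0: pivot -170 → sign −
step 1: pivot 3/34 → sign +
step 2: pivot -2/15 → sign −
signature = (1, 2, 0)

Answer: (1, 2, 0)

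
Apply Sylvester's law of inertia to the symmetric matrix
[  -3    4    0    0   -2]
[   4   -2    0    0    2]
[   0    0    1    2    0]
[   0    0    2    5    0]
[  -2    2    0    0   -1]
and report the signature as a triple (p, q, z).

step 0: pivot -3 → sign −
step 1: pivot 10/3 → sign +
step 2: pivot 1 → sign +
step 3: pivot 1 → sign +
step 4: pivot 1/5 → sign +
signature = (4, 1, 0)

Answer: (4, 1, 0)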